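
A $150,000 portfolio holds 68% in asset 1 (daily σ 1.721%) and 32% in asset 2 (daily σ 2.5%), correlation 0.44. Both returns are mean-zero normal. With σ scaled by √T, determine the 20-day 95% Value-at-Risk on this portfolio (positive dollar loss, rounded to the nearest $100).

σ_p = √(0.68²·1.721² + 0.32²·2.5² + 2·0.44·0.68·0.32·1.721·2.5) = 1.683%.
σ_{20d} = 1.683% × √20 = 7.527%.
z(95%) = 1.645.
VaR = 1.645 × 7.527% = 12.382%; on $150,000 that is $18,573.

$18,600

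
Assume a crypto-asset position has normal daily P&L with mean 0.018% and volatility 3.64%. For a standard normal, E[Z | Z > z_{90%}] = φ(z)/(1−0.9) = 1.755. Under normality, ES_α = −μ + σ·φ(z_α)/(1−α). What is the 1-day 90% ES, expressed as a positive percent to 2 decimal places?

6.37%

ES = −(0.018%) + 3.64% × 1.755 = 6.370%.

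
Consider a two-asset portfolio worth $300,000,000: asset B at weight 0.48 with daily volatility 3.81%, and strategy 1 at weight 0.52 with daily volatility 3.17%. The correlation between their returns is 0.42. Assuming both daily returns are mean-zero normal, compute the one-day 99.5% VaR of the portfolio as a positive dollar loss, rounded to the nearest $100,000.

σ_p² = 0.48²·3.81² + 0.52²·3.17² + 2·0.42·0.48·0.52·3.81·3.17 = 8.5940 (%²).
σ_p = √8.5940 = 2.932%.
At 99.5%, z = 2.576.
VaR = 2.576 × 2.932% = 7.553%; on $300,000,000 that is $22,659,000.

$22,700,000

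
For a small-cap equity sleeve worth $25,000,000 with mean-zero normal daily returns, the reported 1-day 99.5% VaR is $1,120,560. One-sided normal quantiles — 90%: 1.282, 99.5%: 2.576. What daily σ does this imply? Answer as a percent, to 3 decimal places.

VaR as a fraction: $1,120,560 / $25,000,000 = 4.482%.
σ = VaR / z = 4.482% / 2.576 = 1.740%.

1.740%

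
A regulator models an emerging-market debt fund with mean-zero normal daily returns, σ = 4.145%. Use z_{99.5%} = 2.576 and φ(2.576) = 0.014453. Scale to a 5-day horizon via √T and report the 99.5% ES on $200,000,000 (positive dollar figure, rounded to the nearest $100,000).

$53,600,000

σ_{5d} = 4.145% × √5 = 9.269%.
ES multiplier = φ(z)/(1−α) = 0.014453/0.005 = 2.891.
ES = 9.269% × 2.891 = 26.797%; on $200,000,000: $53,594,000.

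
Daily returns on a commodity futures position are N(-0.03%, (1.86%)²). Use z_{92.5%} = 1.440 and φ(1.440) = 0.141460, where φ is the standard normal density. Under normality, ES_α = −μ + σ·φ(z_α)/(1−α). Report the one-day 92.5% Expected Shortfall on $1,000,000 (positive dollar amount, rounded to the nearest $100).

$35,400

Tail multiplier: φ(z)/(1−α) = 0.141460 / 0.075 = 1.886.
ES = −(-0.03%) + 1.86% × 1.886 = 3.538%.
On $1,000,000: 0.03538 × $1,000,000 = $35,380.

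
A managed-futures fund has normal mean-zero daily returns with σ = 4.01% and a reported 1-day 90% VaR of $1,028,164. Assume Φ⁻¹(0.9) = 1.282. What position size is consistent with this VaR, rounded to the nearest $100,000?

$20,000,000

VaR as a fraction of value: z·σ = 1.282 × 4.01% = 5.14082%.
Position = $1,028,164 / 0.0514082 = $20,000,000.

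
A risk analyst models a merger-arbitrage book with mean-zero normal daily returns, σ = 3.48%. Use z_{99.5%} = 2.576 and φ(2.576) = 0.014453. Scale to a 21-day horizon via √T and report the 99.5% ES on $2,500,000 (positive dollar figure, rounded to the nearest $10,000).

$1,150,000

σ_{21d} = 3.48% × √21 = 15.947%.
ES multiplier = φ(z)/(1−α) = 0.014453/0.005 = 2.891.
ES = 15.947% × 2.891 = 46.103%; on $2,500,000: $1,152,575.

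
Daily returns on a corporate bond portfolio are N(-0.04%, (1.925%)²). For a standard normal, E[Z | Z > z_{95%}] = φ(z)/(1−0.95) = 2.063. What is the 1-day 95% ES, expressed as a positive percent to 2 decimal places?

ES = −(-0.04%) + 1.925% × 2.063 = 4.011%.

4.01%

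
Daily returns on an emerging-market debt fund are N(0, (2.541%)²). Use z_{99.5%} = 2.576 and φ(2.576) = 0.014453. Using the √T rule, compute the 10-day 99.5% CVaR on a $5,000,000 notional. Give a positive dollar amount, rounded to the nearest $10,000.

σ_{10d} = 2.541% × √10 = 8.035%.
ES multiplier = φ(z)/(1−α) = 0.014453/0.005 = 2.891.
ES = 8.035% × 2.891 = 23.229%; on $5,000,000: $1,161,450.

$1,160,000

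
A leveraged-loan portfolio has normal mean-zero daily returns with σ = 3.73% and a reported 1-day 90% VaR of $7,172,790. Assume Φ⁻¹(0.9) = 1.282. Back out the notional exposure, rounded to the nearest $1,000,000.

$150,000,000

VaR as a fraction of value: z·σ = 1.282 × 3.73% = 4.78186%.
Position = $7,172,790 / 0.0478186 = $150,000,000.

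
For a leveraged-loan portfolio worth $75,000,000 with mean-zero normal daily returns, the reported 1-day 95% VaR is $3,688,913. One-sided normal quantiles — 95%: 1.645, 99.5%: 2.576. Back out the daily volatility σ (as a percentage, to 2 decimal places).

2.99%

VaR as a fraction: $3,688,913 / $75,000,000 = 4.919%.
σ = VaR / z = 4.919% / 1.645 = 2.990%.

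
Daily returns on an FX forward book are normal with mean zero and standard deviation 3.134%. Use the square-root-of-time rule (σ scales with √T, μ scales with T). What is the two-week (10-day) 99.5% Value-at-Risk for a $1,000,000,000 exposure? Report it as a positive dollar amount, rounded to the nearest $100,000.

At 99.5%, z = 2.576.
σ_{10d} = 3.134% × √10 = 9.911%.
VaR = 2.576 × 9.911% = 25.531%.
On $1,000,000,000: 0.25531 × $1,000,000,000 = $255,310,000.

$255,300,000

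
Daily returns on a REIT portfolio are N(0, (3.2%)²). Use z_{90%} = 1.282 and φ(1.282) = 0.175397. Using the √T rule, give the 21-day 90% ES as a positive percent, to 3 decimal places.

σ_{21d} = 3.2% × √21 = 14.664%.
ES multiplier = φ(z)/(1−α) = 0.175397/0.1 = 1.754.
ES = 14.664% × 1.754 = 25.721%.

25.721%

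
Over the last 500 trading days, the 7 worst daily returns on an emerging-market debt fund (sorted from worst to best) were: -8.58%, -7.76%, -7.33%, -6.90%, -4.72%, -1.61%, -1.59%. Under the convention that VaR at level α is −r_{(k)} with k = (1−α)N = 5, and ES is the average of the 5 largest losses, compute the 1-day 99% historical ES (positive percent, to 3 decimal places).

7.058%

The 5 worst returns sum to -35.29%.
ES = −(-35.29%) / 5 = 7.058%.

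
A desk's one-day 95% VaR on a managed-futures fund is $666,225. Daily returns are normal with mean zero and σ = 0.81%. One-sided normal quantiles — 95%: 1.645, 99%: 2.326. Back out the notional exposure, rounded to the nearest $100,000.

$50,000,000

VaR as a fraction of value: z·σ = 1.645 × 0.81% = 1.33245%.
Position = $666,225 / 0.0133245 = $50,000,000.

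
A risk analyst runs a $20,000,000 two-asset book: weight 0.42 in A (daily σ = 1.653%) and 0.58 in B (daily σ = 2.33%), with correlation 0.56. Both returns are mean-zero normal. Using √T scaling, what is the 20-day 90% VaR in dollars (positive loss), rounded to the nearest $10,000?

$2,100,000

σ_p = √(0.42²·1.653² + 0.58²·2.33² + 2·0.56·0.42·0.58·1.653·2.33) = 1.833%.
σ_{20d} = 1.833% × √20 = 8.197%.
z(90%) = 1.282.
VaR = 1.282 × 8.197% = 10.509%; on $20,000,000 that is $2,101,800.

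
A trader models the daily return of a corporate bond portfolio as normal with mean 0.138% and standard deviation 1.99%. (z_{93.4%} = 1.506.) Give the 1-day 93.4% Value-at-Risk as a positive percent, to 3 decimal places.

VaR = −μ + z·σ = −(0.138%) + 1.506 × 1.99% = 2.859%.

2.859%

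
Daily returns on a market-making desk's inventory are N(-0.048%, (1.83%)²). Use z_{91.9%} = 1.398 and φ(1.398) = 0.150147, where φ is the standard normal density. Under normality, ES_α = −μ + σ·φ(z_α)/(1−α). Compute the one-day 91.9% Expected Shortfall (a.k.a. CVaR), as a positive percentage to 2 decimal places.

3.44%

Tail multiplier: φ(z)/(1−α) = 0.150147 / 0.081 = 1.854.
ES = −(-0.048%) + 1.83% × 1.854 = 3.441%.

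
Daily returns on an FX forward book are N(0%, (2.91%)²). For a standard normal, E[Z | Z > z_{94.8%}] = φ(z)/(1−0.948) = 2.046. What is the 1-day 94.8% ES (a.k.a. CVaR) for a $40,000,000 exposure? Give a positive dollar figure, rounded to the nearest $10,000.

ES = 2.91% × 2.046 = 5.954%.
On $40,000,000: 0.05954 × $40,000,000 = $2,381,600.

$2,380,000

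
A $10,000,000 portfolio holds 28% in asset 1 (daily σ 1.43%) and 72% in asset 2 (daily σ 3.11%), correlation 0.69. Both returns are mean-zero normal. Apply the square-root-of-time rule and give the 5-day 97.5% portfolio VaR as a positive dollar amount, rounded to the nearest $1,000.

$1,110,000

σ_p = √(0.28²·1.43² + 0.72²·3.11² + 2·0.69·0.28·0.72·1.43·3.11) = 2.532%.
σ_{5d} = 2.532% × √5 = 5.662%.
z(97.5%) = 1.960.
VaR = 1.960 × 5.662% = 11.098%; on $10,000,000 that is $1,109,800.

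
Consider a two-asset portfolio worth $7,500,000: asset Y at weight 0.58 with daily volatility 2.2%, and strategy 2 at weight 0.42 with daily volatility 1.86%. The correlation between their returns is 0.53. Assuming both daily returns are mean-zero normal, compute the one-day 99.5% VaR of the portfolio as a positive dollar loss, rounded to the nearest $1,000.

$351,000

σ_p² = 0.58²·2.2² + 0.42²·1.86² + 2·0.53·0.58·0.42·2.2·1.86 = 3.2951 (%²).
σ_p = √3.2951 = 1.815%.
At 99.5%, z = 2.576.
VaR = 2.576 × 1.815% = 4.675%; on $7,500,000 that is $350,625.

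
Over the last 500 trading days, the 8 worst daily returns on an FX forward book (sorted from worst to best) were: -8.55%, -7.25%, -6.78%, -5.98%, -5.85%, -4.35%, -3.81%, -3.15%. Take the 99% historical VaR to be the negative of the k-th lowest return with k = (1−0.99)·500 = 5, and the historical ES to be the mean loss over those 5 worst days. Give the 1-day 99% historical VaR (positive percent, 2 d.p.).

k = 5; the 5th lowest return is -5.85%, so VaR = 5.85%.

5.85%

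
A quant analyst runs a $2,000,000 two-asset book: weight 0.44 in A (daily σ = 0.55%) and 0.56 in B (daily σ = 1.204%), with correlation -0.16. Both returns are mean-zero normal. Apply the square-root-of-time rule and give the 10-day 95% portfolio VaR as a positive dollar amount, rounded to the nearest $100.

σ_p = √(0.44²·0.55² + 0.56²·1.204² + 2·-0.16·0.44·0.56·0.55·1.204) = 0.679%.
σ_{10d} = 0.679% × √10 = 2.147%.
z(95%) = 1.645.
VaR = 1.645 × 2.147% = 3.532%; on $2,000,000 that is $70,640.

$70,600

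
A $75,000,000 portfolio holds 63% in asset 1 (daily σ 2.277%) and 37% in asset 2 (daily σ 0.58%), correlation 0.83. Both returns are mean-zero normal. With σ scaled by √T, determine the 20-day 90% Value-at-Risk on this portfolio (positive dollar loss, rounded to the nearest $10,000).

$6,950,000

σ_p = √(0.63²·2.277² + 0.37²·0.58² + 2·0.83·0.63·0.37·2.277·0.58) = 1.617%.
σ_{20d} = 1.617% × √20 = 7.231%.
z(90%) = 1.282.
VaR = 1.282 × 7.231% = 9.270%; on $75,000,000 that is $6,952,500.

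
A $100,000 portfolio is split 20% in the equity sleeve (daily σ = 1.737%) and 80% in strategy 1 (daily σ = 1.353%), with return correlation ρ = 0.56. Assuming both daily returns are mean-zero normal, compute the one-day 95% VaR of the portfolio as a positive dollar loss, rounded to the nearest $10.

σ_p² = 0.2²·1.737² + 0.8²·1.353² + 2·0.56·0.2·0.8·1.737·1.353 = 1.7134 (%²).
σ_p = √1.7134 = 1.309%.
At 95%, z = 1.645.
VaR = 1.645 × 1.309% = 2.153%; on $100,000 that is $2,153.

$2,150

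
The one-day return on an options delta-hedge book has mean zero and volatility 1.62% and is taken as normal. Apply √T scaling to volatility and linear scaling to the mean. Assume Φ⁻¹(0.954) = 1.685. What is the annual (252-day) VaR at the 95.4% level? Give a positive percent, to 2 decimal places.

σ_{252d} = 1.62% × √252 = 25.717%.
VaR = 1.685 × 25.717% = 43.333%.

43.33%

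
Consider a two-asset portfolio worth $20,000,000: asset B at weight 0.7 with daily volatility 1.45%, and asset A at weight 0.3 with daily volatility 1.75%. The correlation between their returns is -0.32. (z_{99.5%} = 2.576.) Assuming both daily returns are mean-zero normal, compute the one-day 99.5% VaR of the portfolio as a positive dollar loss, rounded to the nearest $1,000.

σ_p² = 0.7²·1.45² + 0.3²·1.75² + 2·-0.32·0.7·0.3·1.45·1.75 = 0.9648 (%²).
σ_p = √0.9648 = 0.982%.
VaR = 2.576 × 0.982% = 2.530%; on $20,000,000 that is $506,000.

$506,000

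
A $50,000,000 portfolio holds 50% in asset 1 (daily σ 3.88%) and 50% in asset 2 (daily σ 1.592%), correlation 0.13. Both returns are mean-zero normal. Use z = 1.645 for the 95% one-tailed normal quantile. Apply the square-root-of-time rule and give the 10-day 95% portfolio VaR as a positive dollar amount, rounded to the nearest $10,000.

$5,700,000

σ_p = √(0.5²·3.88² + 0.5²·1.592² + 2·0.13·0.5·0.5·3.88·1.592) = 2.191%.
σ_{10d} = 2.191% × √10 = 6.929%.
VaR = 1.645 × 6.929% = 11.398%; on $50,000,000 that is $5,699,000.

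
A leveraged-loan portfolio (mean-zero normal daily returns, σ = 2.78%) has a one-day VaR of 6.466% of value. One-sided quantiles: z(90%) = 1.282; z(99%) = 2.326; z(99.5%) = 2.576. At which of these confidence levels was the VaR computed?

Implied z = VaR/σ = 6.466 / 2.78 = 2.326.
This matches z(99%) = 2.326.

99%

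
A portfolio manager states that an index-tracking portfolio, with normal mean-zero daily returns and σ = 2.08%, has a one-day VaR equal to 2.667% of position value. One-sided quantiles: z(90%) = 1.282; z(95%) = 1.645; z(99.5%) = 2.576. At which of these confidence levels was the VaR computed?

90%

Implied z = VaR/σ = 2.667 / 2.08 = 1.282.
This matches z(90%) = 1.282.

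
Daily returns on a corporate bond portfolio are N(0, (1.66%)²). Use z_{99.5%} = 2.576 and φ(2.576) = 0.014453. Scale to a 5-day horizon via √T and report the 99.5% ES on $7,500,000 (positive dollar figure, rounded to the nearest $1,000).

σ_{5d} = 1.66% × √5 = 3.712%.
ES multiplier = φ(z)/(1−α) = 0.014453/0.005 = 2.891.
ES = 3.712% × 2.891 = 10.731%; on $7,500,000: $804,825.

$805,000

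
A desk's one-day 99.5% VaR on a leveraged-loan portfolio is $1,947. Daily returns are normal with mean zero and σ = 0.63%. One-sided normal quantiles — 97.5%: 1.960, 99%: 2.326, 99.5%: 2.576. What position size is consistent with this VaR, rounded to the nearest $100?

VaR as a fraction of value: z·σ = 2.576 × 0.63% = 1.62288%.
Position = $1,947 / 0.0162288 = $119,972.

$120,000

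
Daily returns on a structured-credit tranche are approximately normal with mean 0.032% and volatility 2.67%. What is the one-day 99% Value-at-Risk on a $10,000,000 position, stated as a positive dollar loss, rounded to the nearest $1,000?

$618,000

At 99% one-sided, z = 2.326.
VaR = −μ + z·σ = −(0.032%) + 2.326 × 2.67% = 6.178%.
On $10,000,000: 0.06178 × $10,000,000 = $617,800.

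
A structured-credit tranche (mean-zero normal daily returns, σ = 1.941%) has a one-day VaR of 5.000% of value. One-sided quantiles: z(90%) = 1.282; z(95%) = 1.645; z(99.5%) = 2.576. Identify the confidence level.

Implied z = VaR/σ = 5.000 / 1.941 = 2.576.
This matches z(99.5%) = 2.576.

99.5%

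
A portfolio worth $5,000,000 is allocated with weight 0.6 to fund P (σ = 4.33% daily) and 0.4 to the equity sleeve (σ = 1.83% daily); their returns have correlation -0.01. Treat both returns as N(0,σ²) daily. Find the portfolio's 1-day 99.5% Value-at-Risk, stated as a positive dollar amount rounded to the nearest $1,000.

σ_p² = 0.6²·4.33² + 0.4²·1.83² + 2·-0.01·0.6·0.4·4.33·1.83 = 7.2474 (%²).
σ_p = √7.2474 = 2.692%.
At 99.5%, z = 2.576.
VaR = 2.576 × 2.692% = 6.935%; on $5,000,000 that is $346,750.

$347,000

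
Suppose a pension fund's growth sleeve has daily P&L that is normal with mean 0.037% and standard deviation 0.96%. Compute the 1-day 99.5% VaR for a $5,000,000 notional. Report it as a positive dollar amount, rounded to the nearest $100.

At 99.5% one-sided, z = 2.576.
VaR = −μ + z·σ = −(0.037%) + 2.576 × 0.96% = 2.436%.
On $5,000,000: 0.02436 × $5,000,000 = $121,800.

$121,800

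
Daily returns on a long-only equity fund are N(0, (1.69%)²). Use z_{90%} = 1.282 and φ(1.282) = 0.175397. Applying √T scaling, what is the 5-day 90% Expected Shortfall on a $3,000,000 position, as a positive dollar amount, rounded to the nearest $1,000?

σ_{5d} = 1.69% × √5 = 3.779%.
ES multiplier = φ(z)/(1−α) = 0.175397/0.1 = 1.754.
ES = 3.779% × 1.754 = 6.628%; on $3,000,000: $198,840.

$199,000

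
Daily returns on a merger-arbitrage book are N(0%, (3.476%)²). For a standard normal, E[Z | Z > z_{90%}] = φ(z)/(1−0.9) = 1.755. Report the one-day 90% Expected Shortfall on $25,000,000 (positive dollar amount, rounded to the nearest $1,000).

$1,525,000

ES = 3.476% × 1.755 = 6.100%.
On $25,000,000: 0.06100 × $25,000,000 = $1,525,000.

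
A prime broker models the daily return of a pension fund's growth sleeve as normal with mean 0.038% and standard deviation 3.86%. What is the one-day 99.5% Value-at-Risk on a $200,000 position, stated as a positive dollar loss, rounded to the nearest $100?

At 99.5% one-sided, z = 2.576.
VaR = −μ + z·σ = −(0.038%) + 2.576 × 3.86% = 9.905%.
On $200,000: 0.09905 × $200,000 = $19,810.

$19,800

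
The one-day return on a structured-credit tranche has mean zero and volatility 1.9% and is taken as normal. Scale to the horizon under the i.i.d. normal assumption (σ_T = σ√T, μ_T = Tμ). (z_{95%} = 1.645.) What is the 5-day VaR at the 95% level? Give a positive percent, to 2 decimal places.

6.99%

σ_{5d} = 1.9% × √5 = 4.249%.
VaR = 1.645 × 4.249% = 6.990%.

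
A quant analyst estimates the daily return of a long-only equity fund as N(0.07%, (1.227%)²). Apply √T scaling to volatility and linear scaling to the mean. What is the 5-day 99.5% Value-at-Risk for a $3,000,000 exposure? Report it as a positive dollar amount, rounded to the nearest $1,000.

$202,000

At 99.5%, z = 2.576.
σ_{5d} = 1.227% × √5 = 2.744%; μ_{5d} = 5 × 0.07% = 0.350%.
VaR = −(0.350%) + 2.576 × 2.744% = 6.719%.
On $3,000,000: 0.06719 × $3,000,000 = $201,570.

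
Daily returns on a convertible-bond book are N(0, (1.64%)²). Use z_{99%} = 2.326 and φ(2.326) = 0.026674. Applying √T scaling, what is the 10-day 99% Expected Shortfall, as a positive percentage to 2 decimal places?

13.83%

σ_{10d} = 1.64% × √10 = 5.186%.
ES multiplier = φ(z)/(1−α) = 0.026674/0.01 = 2.667.
ES = 5.186% × 2.667 = 13.831%.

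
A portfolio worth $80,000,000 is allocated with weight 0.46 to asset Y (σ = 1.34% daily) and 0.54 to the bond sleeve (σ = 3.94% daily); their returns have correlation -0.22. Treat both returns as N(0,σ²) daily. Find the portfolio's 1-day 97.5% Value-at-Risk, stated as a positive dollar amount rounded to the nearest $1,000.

σ_p² = 0.46²·1.34² + 0.54²·3.94² + 2·-0.22·0.46·0.54·1.34·3.94 = 4.3296 (%²).
σ_p = √4.3296 = 2.081%.
At 97.5%, z = 1.960.
VaR = 1.960 × 2.081% = 4.079%; on $80,000,000 that is $3,263,200.

$3,263,000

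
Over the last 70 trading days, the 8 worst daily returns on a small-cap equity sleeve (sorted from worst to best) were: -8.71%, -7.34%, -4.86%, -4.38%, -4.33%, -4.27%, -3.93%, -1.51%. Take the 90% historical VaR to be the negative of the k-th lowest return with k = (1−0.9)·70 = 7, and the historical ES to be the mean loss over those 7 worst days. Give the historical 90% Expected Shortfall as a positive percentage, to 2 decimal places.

The 7 worst returns sum to -37.82%.
ES = −(-37.82%) / 7 = 5.4028…% ≈ 5.40%.

5.40%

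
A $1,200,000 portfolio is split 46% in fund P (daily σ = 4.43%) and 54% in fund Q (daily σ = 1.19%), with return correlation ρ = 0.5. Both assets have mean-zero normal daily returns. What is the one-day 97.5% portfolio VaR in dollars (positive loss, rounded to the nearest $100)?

$57,000

σ_p² = 0.46²·4.43² + 0.54²·1.19² + 2·0.5·0.46·0.54·4.43·1.19 = 5.8751 (%²).
σ_p = √5.8751 = 2.424%.
At 97.5%, z = 1.960.
VaR = 1.960 × 2.424% = 4.751%; on $1,200,000 that is $57,012.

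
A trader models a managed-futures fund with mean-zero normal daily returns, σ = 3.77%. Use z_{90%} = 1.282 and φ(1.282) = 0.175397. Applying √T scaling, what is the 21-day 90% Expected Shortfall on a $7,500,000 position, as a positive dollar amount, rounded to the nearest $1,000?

$2,273,000

σ_{21d} = 3.77% × √21 = 17.276%.
ES multiplier = φ(z)/(1−α) = 0.175397/0.1 = 1.754.
ES = 17.276% × 1.754 = 30.302%; on $7,500,000: $2,272,650.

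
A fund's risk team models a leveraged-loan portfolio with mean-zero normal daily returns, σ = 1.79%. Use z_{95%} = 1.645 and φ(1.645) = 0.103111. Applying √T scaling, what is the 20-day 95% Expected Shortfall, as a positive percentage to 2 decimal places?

16.51%

σ_{20d} = 1.79% × √20 = 8.005%.
ES multiplier = φ(z)/(1−α) = 0.103111/0.05 = 2.062.
ES = 8.005% × 2.062 = 16.506%.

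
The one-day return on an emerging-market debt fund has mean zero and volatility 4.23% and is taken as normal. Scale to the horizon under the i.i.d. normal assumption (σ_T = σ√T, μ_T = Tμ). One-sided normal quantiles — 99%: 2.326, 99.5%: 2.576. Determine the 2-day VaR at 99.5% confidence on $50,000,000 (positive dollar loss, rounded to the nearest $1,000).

σ_{2d} = 4.23% × √2 = 5.982%.
VaR = 2.576 × 5.982% = 15.410%.
On $50,000,000: 0.15410 × $50,000,000 = $7,705,000.

$7,705,000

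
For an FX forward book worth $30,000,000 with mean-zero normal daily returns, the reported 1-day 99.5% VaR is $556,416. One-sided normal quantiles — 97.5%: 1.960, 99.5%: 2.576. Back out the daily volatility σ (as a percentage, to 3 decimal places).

0.720%

VaR as a fraction: $556,416 / $30,000,000 = 1.855%.
σ = VaR / z = 1.855% / 2.576 = 0.720%.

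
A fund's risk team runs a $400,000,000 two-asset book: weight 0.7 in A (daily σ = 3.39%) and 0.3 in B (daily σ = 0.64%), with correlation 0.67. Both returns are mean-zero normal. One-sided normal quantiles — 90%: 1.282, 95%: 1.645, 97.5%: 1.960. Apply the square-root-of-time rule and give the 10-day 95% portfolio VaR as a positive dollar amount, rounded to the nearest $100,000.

σ_p = √(0.7²·3.39² + 0.3²·0.64² + 2·0.67·0.7·0.3·3.39·0.64) = 2.506%.
σ_{10d} = 2.506% × √10 = 7.925%.
VaR = 1.645 × 7.925% = 13.037%; on $400,000,000 that is $52,148,000.

$52,100,000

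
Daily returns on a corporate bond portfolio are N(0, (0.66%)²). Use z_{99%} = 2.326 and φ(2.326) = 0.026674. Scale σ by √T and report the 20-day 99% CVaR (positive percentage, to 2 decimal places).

σ_{20d} = 0.66% × √20 = 2.952%.
ES multiplier = φ(z)/(1−α) = 0.026674/0.01 = 2.667.
ES = 2.952% × 2.667 = 7.873%.

7.87%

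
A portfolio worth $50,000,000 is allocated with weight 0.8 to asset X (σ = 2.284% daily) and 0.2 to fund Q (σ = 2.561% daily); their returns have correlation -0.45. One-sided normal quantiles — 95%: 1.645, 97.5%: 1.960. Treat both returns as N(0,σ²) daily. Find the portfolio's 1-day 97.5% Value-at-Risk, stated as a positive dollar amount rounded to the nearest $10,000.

$1,630,000

σ_p² = 0.8²·2.284² + 0.2²·2.561² + 2·-0.45·0.8·0.2·2.284·2.561 = 2.7587 (%²).
σ_p = √2.7587 = 1.661%.
VaR = 1.960 × 1.661% = 3.256%; on $50,000,000 that is $1,628,000.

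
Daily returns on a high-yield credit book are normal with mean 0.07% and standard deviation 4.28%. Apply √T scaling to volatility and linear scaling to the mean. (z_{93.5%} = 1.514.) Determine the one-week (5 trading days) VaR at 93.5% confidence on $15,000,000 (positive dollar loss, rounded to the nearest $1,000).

$2,121,000

σ_{5d} = 4.28% × √5 = 9.570%; μ_{5d} = 5 × 0.07% = 0.350%.
VaR = −(0.350%) + 1.514 × 9.570% = 14.139%.
On $15,000,000: 0.14139 × $15,000,000 = $2,120,850.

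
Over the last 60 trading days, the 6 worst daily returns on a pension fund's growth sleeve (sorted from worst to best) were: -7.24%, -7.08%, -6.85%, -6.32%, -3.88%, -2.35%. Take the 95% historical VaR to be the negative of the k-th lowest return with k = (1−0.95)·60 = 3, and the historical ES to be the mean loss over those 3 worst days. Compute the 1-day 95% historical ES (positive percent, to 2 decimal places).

The 3 worst returns sum to -21.17%.
ES = −(-21.17%) / 3 = 7.0566…% ≈ 7.06%.

7.06%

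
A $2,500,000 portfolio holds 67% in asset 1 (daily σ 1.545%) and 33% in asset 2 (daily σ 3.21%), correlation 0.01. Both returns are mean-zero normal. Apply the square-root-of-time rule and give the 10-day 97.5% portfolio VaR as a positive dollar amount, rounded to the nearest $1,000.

σ_p = √(0.67²·1.545² + 0.33²·3.21² + 2·0.01·0.67·0.33·1.545·3.21) = 1.488%.
σ_{10d} = 1.488% × √10 = 4.705%.
z(97.5%) = 1.960.
VaR = 1.960 × 4.705% = 9.222%; on $2,500,000 that is $230,550.

$231,000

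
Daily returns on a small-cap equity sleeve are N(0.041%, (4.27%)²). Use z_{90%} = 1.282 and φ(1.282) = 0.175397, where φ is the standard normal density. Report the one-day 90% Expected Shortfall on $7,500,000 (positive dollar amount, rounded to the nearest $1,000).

Tail multiplier: φ(z)/(1−α) = 0.175397 / 0.1 = 1.754.
ES = −(0.041%) + 4.27% × 1.754 = 7.449%.
On $7,500,000: 0.07449 × $7,500,000 = $558,675.

$559,000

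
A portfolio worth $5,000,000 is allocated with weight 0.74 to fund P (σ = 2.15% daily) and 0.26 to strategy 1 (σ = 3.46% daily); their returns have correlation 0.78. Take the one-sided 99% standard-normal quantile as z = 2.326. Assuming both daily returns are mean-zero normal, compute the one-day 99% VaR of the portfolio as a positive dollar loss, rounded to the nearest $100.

σ_p² = 0.74²·2.15² + 0.26²·3.46² + 2·0.78·0.74·0.26·2.15·3.46 = 5.5733 (%²).
σ_p = √5.5733 = 2.361%.
VaR = 2.326 × 2.361% = 5.492%; on $5,000,000 that is $274,600.

$274,600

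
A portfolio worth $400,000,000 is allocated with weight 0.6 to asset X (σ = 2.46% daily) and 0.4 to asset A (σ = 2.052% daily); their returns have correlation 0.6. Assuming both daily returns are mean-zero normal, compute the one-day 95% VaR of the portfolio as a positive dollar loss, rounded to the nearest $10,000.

$13,650,000

σ_p² = 0.6²·2.46² + 0.4²·2.052² + 2·0.6·0.6·0.4·2.46·2.052 = 4.3061 (%²).
σ_p = √4.3061 = 2.075%.
At 95%, z = 1.645.
VaR = 1.645 × 2.075% = 3.413%; on $400,000,000 that is $13,652,000.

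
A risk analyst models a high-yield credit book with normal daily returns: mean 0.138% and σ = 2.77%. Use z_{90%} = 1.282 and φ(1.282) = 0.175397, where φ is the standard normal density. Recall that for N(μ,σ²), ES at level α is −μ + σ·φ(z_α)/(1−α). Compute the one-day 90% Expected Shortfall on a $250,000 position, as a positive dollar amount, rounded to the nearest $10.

Tail multiplier: φ(z)/(1−α) = 0.175397 / 0.1 = 1.754.
ES = −(0.138%) + 2.77% × 1.754 = 4.721%.
On $250,000: 0.04721 × $250,000 = $11,802.

$11,800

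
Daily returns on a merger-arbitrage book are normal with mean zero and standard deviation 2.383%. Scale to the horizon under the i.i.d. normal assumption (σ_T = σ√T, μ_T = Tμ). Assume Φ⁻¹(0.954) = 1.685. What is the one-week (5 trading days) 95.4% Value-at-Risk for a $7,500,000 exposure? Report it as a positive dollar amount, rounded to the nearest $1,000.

σ_{5d} = 2.383% × √5 = 5.329%.
VaR = 1.685 × 5.329% = 8.979%.
On $7,500,000: 0.08979 × $7,500,000 = $673,425.

$673,000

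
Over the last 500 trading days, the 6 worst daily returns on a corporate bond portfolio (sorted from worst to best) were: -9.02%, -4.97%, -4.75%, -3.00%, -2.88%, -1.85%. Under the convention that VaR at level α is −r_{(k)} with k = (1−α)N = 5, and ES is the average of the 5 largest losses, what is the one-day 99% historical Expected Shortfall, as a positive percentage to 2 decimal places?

The 5 worst returns sum to -24.62%.
ES = −(-24.62%) / 5 = 4.924% ≈ 4.92%.

4.92%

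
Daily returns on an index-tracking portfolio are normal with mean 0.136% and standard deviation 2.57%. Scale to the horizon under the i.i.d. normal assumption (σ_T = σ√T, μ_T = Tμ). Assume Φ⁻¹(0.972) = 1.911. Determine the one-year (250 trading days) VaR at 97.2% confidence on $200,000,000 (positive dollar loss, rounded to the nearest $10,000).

σ_{250d} = 2.57% × √250 = 40.635%; μ_{250d} = 250 × 0.136% = 34.000%.
VaR = −(34.000%) + 1.911 × 40.635% = 43.653%.
On $200,000,000: 0.43653 × $200,000,000 = $87,306,000.

$87,310,000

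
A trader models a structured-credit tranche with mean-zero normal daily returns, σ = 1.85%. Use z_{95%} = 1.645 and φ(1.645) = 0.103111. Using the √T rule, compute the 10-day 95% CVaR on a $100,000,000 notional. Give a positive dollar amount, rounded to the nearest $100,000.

$12,100,000

σ_{10d} = 1.85% × √10 = 5.850%.
ES multiplier = φ(z)/(1−α) = 0.103111/0.05 = 2.062.
ES = 5.850% × 2.062 = 12.063%; on $100,000,000: $12,063,000.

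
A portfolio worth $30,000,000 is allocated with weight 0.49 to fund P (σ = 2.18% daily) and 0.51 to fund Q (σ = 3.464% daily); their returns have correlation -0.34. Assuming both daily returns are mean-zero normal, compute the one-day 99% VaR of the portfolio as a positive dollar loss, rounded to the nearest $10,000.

σ_p² = 0.49²·2.18² + 0.51²·3.464² + 2·-0.34·0.49·0.51·2.18·3.464 = 2.9788 (%²).
σ_p = √2.9788 = 1.726%.
At 99%, z = 2.326.
VaR = 2.326 × 1.726% = 4.015%; on $30,000,000 that is $1,204,500.

$1,200,000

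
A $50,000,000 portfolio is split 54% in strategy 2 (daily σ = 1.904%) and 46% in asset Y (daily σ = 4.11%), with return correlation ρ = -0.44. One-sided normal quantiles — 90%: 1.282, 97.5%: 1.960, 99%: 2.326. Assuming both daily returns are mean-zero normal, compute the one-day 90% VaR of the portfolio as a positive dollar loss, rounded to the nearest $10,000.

$1,100,000

σ_p² = 0.54²·1.904² + 0.46²·4.11² + 2·-0.44·0.54·0.46·1.904·4.11 = 2.9209 (%²).
σ_p = √2.9209 = 1.709%.
VaR = 1.282 × 1.709% = 2.191%; on $50,000,000 that is $1,095,500.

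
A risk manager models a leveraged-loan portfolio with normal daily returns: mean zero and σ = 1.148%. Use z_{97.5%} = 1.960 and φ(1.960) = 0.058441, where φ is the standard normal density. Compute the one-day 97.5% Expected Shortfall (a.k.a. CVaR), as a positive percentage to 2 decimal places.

Tail multiplier: φ(z)/(1−α) = 0.058441 / 0.025 = 2.338.
ES = 1.148% × 2.338 = 2.684%.

2.68%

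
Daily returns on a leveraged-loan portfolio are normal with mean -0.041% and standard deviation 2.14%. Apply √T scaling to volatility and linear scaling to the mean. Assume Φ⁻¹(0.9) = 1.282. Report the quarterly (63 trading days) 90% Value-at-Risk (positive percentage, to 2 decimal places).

24.36%

σ_{63d} = 2.14% × √63 = 16.986%; μ_{63d} = 63 × -0.041% = -2.583%.
VaR = −(-2.583%) + 1.282 × 16.986% = 24.359%.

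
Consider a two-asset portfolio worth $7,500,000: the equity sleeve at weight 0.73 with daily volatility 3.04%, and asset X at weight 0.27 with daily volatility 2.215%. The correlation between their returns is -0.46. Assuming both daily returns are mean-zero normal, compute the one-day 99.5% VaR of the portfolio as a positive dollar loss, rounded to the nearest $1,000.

$389,000

σ_p² = 0.73²·3.04² + 0.27²·2.215² + 2·-0.46·0.73·0.27·3.04·2.215 = 4.0615 (%²).
σ_p = √4.0615 = 2.015%.
At 99.5%, z = 2.576.
VaR = 2.576 × 2.015% = 5.191%; on $7,500,000 that is $389,325.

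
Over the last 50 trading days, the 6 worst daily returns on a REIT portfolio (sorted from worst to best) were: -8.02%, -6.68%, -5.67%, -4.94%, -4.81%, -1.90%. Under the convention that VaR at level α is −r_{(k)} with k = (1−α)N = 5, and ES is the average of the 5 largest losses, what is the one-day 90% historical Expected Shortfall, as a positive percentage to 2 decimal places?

6.02%

The 5 worst returns sum to -30.12%.
ES = −(-30.12%) / 5 = 6.024% ≈ 6.02%.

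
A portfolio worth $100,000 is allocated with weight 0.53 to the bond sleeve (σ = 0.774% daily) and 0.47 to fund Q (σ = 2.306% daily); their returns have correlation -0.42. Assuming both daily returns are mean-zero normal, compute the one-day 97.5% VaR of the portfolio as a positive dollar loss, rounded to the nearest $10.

$1,930

σ_p² = 0.53²·0.774² + 0.47²·2.306² + 2·-0.42·0.53·0.47·0.774·2.306 = 0.9695 (%²).
σ_p = √0.9695 = 0.985%.
At 97.5%, z = 1.960.
VaR = 1.960 × 0.985% = 1.931%; on $100,000 that is $1,931.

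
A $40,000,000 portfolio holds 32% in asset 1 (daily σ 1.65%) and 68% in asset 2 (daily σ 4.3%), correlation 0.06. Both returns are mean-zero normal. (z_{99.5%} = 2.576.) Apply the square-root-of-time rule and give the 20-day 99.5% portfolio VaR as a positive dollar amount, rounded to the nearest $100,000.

σ_p = √(0.32²·1.65² + 0.68²·4.3² + 2·0.06·0.32·0.68·1.65·4.3) = 3.002%.
σ_{20d} = 3.002% × √20 = 13.425%.
VaR = 2.576 × 13.425% = 34.583%; on $40,000,000 that is $13,833,200.

$13,800,000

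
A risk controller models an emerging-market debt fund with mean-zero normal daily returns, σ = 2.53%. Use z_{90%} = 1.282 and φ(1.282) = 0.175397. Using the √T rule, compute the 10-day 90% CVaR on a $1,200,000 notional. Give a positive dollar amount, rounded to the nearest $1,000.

σ_{10d} = 2.53% × √10 = 8.001%.
ES multiplier = φ(z)/(1−α) = 0.175397/0.1 = 1.754.
ES = 8.001% × 1.754 = 14.034%; on $1,200,000: $168,408.

$168,000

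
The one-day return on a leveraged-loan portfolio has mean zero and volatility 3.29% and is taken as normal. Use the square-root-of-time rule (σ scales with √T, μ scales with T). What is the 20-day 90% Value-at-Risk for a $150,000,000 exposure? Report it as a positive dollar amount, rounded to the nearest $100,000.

$28,300,000

At 90%, z = 1.282.
σ_{20d} = 3.29% × √20 = 14.713%.
VaR = 1.282 × 14.713% = 18.862%.
On $150,000,000: 0.18862 × $150,000,000 = $28,293,000.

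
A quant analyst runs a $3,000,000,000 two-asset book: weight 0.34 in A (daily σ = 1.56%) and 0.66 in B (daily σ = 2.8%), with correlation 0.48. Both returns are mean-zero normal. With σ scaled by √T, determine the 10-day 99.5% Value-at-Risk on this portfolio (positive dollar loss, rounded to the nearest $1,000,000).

σ_p = √(0.34²·1.56² + 0.66²·2.8² + 2·0.48·0.34·0.66·1.56·2.8) = 2.153%.
σ_{10d} = 2.153% × √10 = 6.808%.
z(99.5%) = 2.576.
VaR = 2.576 × 6.808% = 17.537%; on $3,000,000,000 that is $526,110,000.

$526,000,000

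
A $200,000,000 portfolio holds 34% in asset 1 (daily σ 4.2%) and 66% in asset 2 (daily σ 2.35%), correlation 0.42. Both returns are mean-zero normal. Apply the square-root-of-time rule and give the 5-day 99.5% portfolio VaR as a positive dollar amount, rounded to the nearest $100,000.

σ_p = √(0.34²·4.2² + 0.66²·2.35² + 2·0.42·0.34·0.66·4.2·2.35) = 2.511%.
σ_{5d} = 2.511% × √5 = 5.615%.
z(99.5%) = 2.576.
VaR = 2.576 × 5.615% = 14.464%; on $200,000,000 that is $28,928,000.

$28,900,000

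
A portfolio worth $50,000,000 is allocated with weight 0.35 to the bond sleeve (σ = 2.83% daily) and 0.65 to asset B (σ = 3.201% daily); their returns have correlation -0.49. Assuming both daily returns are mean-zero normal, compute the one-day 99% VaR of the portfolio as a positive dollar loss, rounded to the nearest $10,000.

$2,110,000

σ_p² = 0.35²·2.83² + 0.65²·3.201² + 2·-0.49·0.35·0.65·2.83·3.201 = 3.2905 (%²).
σ_p = √3.2905 = 1.814%.
At 99%, z = 2.326.
VaR = 2.326 × 1.814% = 4.219%; on $50,000,000 that is $2,109,500.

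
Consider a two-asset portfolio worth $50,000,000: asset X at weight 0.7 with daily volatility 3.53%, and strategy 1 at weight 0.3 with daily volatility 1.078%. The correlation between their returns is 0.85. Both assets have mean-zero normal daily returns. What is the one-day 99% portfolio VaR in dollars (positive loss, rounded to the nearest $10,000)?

$3,200,000

σ_p² = 0.7²·3.53² + 0.3²·1.078² + 2·0.85·0.7·0.3·3.53·1.078 = 7.5689 (%²).
σ_p = √7.5689 = 2.751%.
At 99%, z = 2.326.
VaR = 2.326 × 2.751% = 6.399%; on $50,000,000 that is $3,199,500.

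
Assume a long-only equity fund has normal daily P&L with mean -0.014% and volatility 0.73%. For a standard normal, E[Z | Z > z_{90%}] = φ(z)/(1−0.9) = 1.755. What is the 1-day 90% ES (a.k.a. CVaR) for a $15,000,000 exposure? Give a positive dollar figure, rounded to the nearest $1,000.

ES = −(-0.014%) + 0.73% × 1.755 = 1.295%.
On $15,000,000: 0.01295 × $15,000,000 = $194,250.

$194,000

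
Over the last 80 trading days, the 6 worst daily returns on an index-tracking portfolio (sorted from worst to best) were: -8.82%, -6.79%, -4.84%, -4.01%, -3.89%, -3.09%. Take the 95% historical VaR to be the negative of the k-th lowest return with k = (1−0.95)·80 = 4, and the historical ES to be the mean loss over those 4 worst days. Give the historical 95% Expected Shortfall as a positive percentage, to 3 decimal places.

6.115%

The 4 worst returns sum to -24.46%.
ES = −(-24.46%) / 4 = 6.115%.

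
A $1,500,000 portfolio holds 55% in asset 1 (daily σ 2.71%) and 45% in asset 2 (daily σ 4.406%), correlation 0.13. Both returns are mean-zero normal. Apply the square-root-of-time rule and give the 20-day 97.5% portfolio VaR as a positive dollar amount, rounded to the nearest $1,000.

σ_p = √(0.55²·2.71² + 0.45²·4.406² + 2·0.13·0.55·0.45·2.71·4.406) = 2.631%.
σ_{20d} = 2.631% × √20 = 11.766%.
z(97.5%) = 1.960.
VaR = 1.960 × 11.766% = 23.061%; on $1,500,000 that is $345,915.

$346,000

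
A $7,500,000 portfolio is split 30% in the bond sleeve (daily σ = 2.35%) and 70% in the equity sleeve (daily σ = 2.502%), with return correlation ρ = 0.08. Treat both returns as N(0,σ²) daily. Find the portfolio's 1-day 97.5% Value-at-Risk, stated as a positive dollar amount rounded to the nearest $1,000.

σ_p² = 0.3²·2.35² + 0.7²·2.502² + 2·0.08·0.3·0.7·2.35·2.502 = 3.7620 (%²).
σ_p = √3.7620 = 1.940%.
At 97.5%, z = 1.960.
VaR = 1.960 × 1.940% = 3.802%; on $7,500,000 that is $285,150.

$285,000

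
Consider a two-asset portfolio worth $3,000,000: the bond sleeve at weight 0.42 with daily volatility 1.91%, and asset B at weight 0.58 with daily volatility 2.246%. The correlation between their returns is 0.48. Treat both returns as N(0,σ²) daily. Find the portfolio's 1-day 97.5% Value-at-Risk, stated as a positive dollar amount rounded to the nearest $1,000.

σ_p² = 0.42²·1.91² + 0.58²·2.246² + 2·0.48·0.42·0.58·1.91·2.246 = 3.3437 (%²).
σ_p = √3.3437 = 1.829%.
At 97.5%, z = 1.960.
VaR = 1.960 × 1.829% = 3.585%; on $3,000,000 that is $107,550.

$108,000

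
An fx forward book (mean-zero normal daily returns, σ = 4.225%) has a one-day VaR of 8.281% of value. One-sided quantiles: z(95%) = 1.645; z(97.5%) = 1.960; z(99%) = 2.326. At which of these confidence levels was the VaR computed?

Implied z = VaR/σ = 8.281 / 4.225 = 1.960.
This matches z(97.5%) = 1.960.

97.5%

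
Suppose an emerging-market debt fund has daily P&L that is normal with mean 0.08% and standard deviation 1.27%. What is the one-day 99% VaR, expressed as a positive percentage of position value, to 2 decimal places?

2.87%

At 99% one-sided, z = 2.326.
VaR = −μ + z·σ = −(0.08%) + 2.326 × 1.27% = 2.874%.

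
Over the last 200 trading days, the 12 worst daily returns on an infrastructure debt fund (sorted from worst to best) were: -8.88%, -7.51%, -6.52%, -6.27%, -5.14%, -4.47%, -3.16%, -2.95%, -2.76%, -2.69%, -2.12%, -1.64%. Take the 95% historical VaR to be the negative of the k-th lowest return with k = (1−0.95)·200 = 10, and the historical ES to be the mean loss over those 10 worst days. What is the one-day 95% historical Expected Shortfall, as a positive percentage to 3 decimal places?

5.035%

The 10 worst returns sum to -50.35%.
ES = −(-50.35%) / 10 = 5.035%.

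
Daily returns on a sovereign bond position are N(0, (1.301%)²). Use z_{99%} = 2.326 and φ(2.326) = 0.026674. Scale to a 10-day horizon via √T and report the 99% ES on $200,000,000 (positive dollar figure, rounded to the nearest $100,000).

$21,900,000

σ_{10d} = 1.301% × √10 = 4.114%.
ES multiplier = φ(z)/(1−α) = 0.026674/0.01 = 2.667.
ES = 4.114% × 2.667 = 10.972%; on $200,000,000: $21,944,000.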